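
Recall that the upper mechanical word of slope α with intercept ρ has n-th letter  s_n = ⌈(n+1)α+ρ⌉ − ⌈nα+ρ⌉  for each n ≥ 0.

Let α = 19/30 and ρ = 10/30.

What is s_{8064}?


1

(n+1)α + ρ = (8065·19 + 10) / 30 = 153245/30
nα + ρ     = (8064·19 + 10) / 30 = 153226/30
⌈153245/30⌉ = 5109,  ⌈153226/30⌉ = 5108
s_{8064} = 5109 − 5108 = 1


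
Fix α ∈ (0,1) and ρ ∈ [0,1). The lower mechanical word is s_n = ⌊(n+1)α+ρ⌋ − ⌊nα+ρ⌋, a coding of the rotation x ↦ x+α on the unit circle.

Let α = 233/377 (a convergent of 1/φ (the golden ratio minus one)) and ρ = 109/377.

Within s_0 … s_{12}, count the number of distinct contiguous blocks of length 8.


6

t_n = ⌊(n·233+109)/377⌋ for n = 0 … 13:
  n=0…9: ⌊109/377⌋=0 ⌊342/377⌋=0 ⌊575/377⌋=1 ⌊808/377⌋=2 ⌊1041/377⌋=2 ⌊1274/377⌋=3 ⌊1507/377⌋=3 ⌊1740/377⌋=4 ⌊1973/377⌋=5 ⌊2206/377⌋=5
  n=10…13: ⌊2439/377⌋=6 ⌊2672/377⌋=7 ⌊2905/377⌋=7 ⌊3138/377⌋=8
s_n = t_(n+1) − t_n for n = 0 … 12 gives
prefix = 0110101101101
slide a length-8 window over [0..7] … [5..12] (6 windows); first occurrence of each distinct factor:
  [  0..  7] 01101011
  [  1..  8] 11010110
  [  2..  9] 10101101
  [  3.. 10] 01011011
  [  4.. 11] 10110110
  [  5.. 12] 01101101
distinct factors: {01011011, 01101011, 01101101, 10101101, 10110110, 11010110}
count = 6  (Sturmian bound for length 8 is 9)


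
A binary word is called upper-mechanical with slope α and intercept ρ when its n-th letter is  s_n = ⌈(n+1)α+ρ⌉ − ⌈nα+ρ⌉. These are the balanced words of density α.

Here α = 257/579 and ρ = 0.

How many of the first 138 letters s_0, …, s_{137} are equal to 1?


#1s = Σ_{n=0}^{137} s_n = Σ_{n=0}^{137} (⌈(n+1)α+ρ⌉ − ⌈nα+ρ⌉)
the sum telescopes: every ⌈nα+ρ⌉ with 0 < n < 138 appears once with + and once with −, leaving ⌈138α+ρ⌉ − ⌈0·α+ρ⌉
138α + ρ = (138·257) / 579 = 35466/579
ρ = 0/579
⌈35466/579⌉ = 62,  ⌈0/579⌉ = 0
#1s = 62 − 0 = 62

62


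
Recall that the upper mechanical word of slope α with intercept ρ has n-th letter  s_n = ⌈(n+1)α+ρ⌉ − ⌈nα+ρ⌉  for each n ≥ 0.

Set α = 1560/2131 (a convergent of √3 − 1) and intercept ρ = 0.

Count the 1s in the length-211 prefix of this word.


155

#1s = Σ_{n=0}^{210} s_n = Σ_{n=0}^{210} (⌈(n+1)α+ρ⌉ − ⌈nα+ρ⌉)
the sum telescopes: every ⌈nα+ρ⌉ with 0 < n < 211 appears once with + and once with −, leaving ⌈211α+ρ⌉ − ⌈0·α+ρ⌉
211α + ρ = (211·1560) / 2131 = 329160/2131
ρ = 0/2131
⌈329160/2131⌉ = 155,  ⌈0/2131⌉ = 0
#1s = 155 − 0 = 155


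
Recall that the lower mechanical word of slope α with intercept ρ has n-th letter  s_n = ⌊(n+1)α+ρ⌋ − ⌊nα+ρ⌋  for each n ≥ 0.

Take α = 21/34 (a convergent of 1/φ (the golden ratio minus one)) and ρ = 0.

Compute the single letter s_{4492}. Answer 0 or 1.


1

(n+1)α + ρ = (4493·21) / 34 = 94353/34
nα + ρ     = (4492·21) / 34 = 94332/34
⌊94353/34⌋ = 2775,  ⌊94332/34⌋ = 2774
s_{4492} = 2775 − 2774 = 1


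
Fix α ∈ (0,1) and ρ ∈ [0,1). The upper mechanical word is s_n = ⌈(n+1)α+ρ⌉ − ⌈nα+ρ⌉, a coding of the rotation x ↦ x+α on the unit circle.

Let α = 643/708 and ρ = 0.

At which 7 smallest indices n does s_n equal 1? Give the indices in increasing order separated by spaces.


0 1 2 3 4 5 6

n=0: ⌈643/708⌉−⌈0/708⌉ = 1−0 = 1  ← one
n=1: ⌈1286/708⌉−⌈643/708⌉ = 2−1 = 1  ← one
n=2: ⌈1929/708⌉−⌈1286/708⌉ = 3−2 = 1  ← one
n=3: ⌈2572/708⌉−⌈1929/708⌉ = 4−3 = 1  ← one
n=4: ⌈3215/708⌉−⌈2572/708⌉ = 5−4 = 1  ← one
n=5: ⌈3858/708⌉−⌈3215/708⌉ = 6−5 = 1  ← one
n=6: ⌈4501/708⌉−⌈3858/708⌉ = 7−6 = 1  ← one
positions of the first 7 ones: 0 1 2 3 4 5 6


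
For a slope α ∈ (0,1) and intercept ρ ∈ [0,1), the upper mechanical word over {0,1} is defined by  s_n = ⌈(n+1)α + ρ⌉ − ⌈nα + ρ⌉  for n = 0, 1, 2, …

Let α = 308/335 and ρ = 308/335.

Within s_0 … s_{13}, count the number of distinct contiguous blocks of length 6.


4

t_n = ⌈(n·308+308)/335⌉ for n = 0 … 14:
  n=0…9: ⌈308/335⌉=1 ⌈616/335⌉=2 ⌈924/335⌉=3 ⌈1232/335⌉=4 ⌈1540/335⌉=5 ⌈1848/335⌉=6 ⌈2156/335⌉=7 ⌈2464/335⌉=8 ⌈2772/335⌉=9 ⌈3080/335⌉=10
  n=10…14: ⌈3388/335⌉=11 ⌈3696/335⌉=12 ⌈4004/335⌉=12 ⌈4312/335⌉=13 ⌈4620/335⌉=14
s_n = t_(n+1) − t_n for n = 0 … 13 gives
prefix = 11111111111011
slide a length-6 window over [0..5] … [8..13] (9 windows); first occurrence of each distinct factor:
  [  0..  5] 111111
  [  6.. 11] 111110
  [  7.. 12] 111101
  [  8.. 13] 111011
  (the other 5 windows repeat one of these)
distinct factors: {111011, 111101, 111110, 111111}
count = 4  (Sturmian bound for length 6 is 7)


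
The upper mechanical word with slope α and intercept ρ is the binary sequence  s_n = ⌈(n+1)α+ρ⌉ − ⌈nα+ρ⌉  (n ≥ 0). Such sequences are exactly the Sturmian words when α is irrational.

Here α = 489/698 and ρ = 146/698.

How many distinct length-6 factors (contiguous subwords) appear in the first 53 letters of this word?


7

t_n = ⌈(n·489+146)/698⌉ for n = 0 … 53:
  n=0…9: ⌈146/698⌉=1 ⌈635/698⌉=1 ⌈1124/698⌉=2 ⌈1613/698⌉=3 ⌈2102/698⌉=4 ⌈2591/698⌉=4 ⌈3080/698⌉=5 ⌈3569/698⌉=6 ⌈4058/698⌉=6 ⌈4547/698⌉=7
  n=10…19: ⌈5036/698⌉=8 ⌈5525/698⌉=8 ⌈6014/698⌉=9 ⌈6503/698⌉=10 ⌈6992/698⌉=11 ⌈7481/698⌉=11 ⌈7970/698⌉=12 ⌈8459/698⌉=13 ⌈8948/698⌉=13 ⌈9437/698⌉=14
  n=20…29: ⌈9926/698⌉=15 ⌈10415/698⌉=15 ⌈10904/698⌉=16 ⌈11393/698⌉=17 ⌈11882/698⌉=18 ⌈12371/698⌉=18 ⌈12860/698⌉=19 ⌈13349/698⌉=20 ⌈13838/698⌉=20 ⌈14327/698⌉=21
  n=30…39: ⌈14816/698⌉=22 ⌈15305/698⌉=22 ⌈15794/698⌉=23 ⌈16283/698⌉=24 ⌈16772/698⌉=25 ⌈17261/698⌉=25 ⌈17750/698⌉=26 ⌈18239/698⌉=27 ⌈18728/698⌉=27 ⌈19217/698⌉=28
  n=40…49: ⌈19706/698⌉=29 ⌈20195/698⌉=29 ⌈20684/698⌉=30 ⌈21173/698⌉=31 ⌈21662/698⌉=32 ⌈22151/698⌉=32 ⌈22640/698⌉=33 ⌈23129/698⌉=34 ⌈23618/698⌉=34 ⌈24107/698⌉=35
  n=50…53: ⌈24596/698⌉=36 ⌈25085/698⌉=36 ⌈25574/698⌉=37 ⌈26063/698⌉=38
s_n = t_(n+1) − t_n for n = 0 … 52 gives
prefix = 01110110110111011011011101101101110110110111011011011
slide a length-6 window over [0..5] … [47..52] (48 windows); first occurrence of each distinct factor:
  [  0..  5] 011101
  [  1..  6] 111011
  [  2..  7] 110110
  [  3..  8] 101101
  [  4..  9] 011011
  [  8.. 13] 110111
  [  9.. 14] 101110
  (the other 41 windows repeat one of these)
distinct factors: {011011, 011101, 101101, 101110, 110110, 110111, 111011}
count = 7  (Sturmian bound for length 6 is 7)


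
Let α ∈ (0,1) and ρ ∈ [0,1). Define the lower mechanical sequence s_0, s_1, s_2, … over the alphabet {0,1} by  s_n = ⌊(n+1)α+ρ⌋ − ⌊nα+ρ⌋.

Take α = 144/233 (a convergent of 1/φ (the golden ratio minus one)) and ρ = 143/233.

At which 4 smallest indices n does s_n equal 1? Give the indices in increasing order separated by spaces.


0 2 3 5

n=0: ⌊287/233⌋−⌊143/233⌋ = 1−0 = 1  ← one
n=1: ⌊431/233⌋−⌊287/233⌋ = 1−1 = 0
n=2: ⌊575/233⌋−⌊431/233⌋ = 2−1 = 1  ← one
n=3: ⌊719/233⌋−⌊575/233⌋ = 3−2 = 1  ← one
n=4: ⌊863/233⌋−⌊719/233⌋ = 3−3 = 0
n=5: ⌊1007/233⌋−⌊863/233⌋ = 4−3 = 1  ← one
positions of the first 4 ones: 0 2 3 5


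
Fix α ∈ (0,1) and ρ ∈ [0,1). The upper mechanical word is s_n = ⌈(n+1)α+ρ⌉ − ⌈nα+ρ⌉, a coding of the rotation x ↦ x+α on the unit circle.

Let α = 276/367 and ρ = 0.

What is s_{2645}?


0

(n+1)α + ρ = (2646·276) / 367 = 730296/367
nα + ρ     = (2645·276) / 367 = 730020/367
⌈730296/367⌉ = 1990,  ⌈730020/367⌉ = 1990
s_{2645} = 1990 − 1990 = 0


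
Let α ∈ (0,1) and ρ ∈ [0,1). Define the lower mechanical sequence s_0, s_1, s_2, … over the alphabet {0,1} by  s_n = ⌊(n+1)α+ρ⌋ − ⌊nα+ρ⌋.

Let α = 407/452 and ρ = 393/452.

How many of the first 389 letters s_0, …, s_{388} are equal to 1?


351

#1s = Σ_{n=0}^{388} s_n = Σ_{n=0}^{388} (⌊(n+1)α+ρ⌋ − ⌊nα+ρ⌋)
the sum telescopes: every ⌊nα+ρ⌋ with 0 < n < 389 appears once with + and once with −, leaving ⌊389α+ρ⌋ − ⌊0·α+ρ⌋
389α + ρ = (389·407 + 393) / 452 = 158716/452
ρ = 393/452
⌊158716/452⌋ = 351,  ⌊393/452⌋ = 0
#1s = 351 − 0 = 351


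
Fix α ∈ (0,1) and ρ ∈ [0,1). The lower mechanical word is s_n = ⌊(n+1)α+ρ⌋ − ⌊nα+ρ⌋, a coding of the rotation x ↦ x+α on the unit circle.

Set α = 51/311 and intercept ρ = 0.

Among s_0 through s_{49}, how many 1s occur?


8

#1s = Σ_{n=0}^{49} s_n = Σ_{n=0}^{49} (⌊(n+1)α+ρ⌋ − ⌊nα+ρ⌋)
the sum telescopes: every ⌊nα+ρ⌋ with 0 < n < 50 appears once with + and once with −, leaving ⌊50α+ρ⌋ − ⌊0·α+ρ⌋
50α + ρ = (50·51) / 311 = 2550/311
ρ = 0/311
⌊2550/311⌋ = 8,  ⌊0/311⌋ = 0
#1s = 8 − 0 = 8


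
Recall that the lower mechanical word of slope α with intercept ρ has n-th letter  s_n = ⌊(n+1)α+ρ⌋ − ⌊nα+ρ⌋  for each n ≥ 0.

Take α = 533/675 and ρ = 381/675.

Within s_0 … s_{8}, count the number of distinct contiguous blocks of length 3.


4

t_n = ⌊(n·533+381)/675⌋ for n = 0 … 9:
  n=0…9: ⌊381/675⌋=0 ⌊914/675⌋=1 ⌊1447/675⌋=2 ⌊1980/675⌋=2 ⌊2513/675⌋=3 ⌊3046/675⌋=4 ⌊3579/675⌋=5 ⌊4112/675⌋=6 ⌊4645/675⌋=6 ⌊5178/675⌋=7
s_n = t_(n+1) − t_n for n = 0 … 8 gives
prefix = 110111101
slide a length-3 window over [0..2] … [6..8] (7 windows); first occurrence of each distinct factor:
  [  0..  2] 110
  [  1..  3] 101
  [  2..  4] 011
  [  3..  5] 111
  (the other 3 windows repeat one of these)
distinct factors: {011, 101, 110, 111}
count = 4  (Sturmian bound for length 3 is 4)


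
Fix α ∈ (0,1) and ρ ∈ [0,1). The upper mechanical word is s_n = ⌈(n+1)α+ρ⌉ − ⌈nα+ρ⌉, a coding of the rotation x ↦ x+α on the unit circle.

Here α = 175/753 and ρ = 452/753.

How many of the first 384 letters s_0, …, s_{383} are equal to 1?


#1s = Σ_{n=0}^{383} s_n = Σ_{n=0}^{383} (⌈(n+1)α+ρ⌉ − ⌈nα+ρ⌉)
the sum telescopes: every ⌈nα+ρ⌉ with 0 < n < 384 appears once with + and once with −, leaving ⌈384α+ρ⌉ − ⌈0·α+ρ⌉
384α + ρ = (384·175 + 452) / 753 = 67652/753
ρ = 452/753
⌈67652/753⌉ = 90,  ⌈452/753⌉ = 1
#1s = 90 − 1 = 89

89


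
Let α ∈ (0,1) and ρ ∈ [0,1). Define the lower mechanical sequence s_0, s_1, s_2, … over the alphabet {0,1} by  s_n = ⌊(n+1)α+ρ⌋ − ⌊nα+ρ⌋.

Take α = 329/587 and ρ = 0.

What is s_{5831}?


(n+1)α + ρ = (5832·329) / 587 = 1918728/587
nα + ρ     = (5831·329) / 587 = 1918399/587
⌊1918728/587⌋ = 3268,  ⌊1918399/587⌋ = 3268
s_{5831} = 3268 − 3268 = 0

0


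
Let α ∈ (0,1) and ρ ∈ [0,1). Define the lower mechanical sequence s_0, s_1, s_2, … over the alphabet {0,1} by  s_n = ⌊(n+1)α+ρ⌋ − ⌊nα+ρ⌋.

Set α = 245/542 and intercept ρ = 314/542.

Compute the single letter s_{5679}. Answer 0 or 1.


(n+1)α + ρ = (5680·245 + 314) / 542 = 1391914/542
nα + ρ     = (5679·245 + 314) / 542 = 1391669/542
⌊1391914/542⌋ = 2568,  ⌊1391669/542⌋ = 2567
s_{5679} = 2568 − 2567 = 1

1


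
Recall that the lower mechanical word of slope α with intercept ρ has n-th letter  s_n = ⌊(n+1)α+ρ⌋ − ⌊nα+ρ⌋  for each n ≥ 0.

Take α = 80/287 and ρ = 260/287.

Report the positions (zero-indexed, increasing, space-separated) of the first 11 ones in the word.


n=0: ⌊340/287⌋−⌊260/287⌋ = 1−0 = 1  ← one
n=1: ⌊420/287⌋−⌊340/287⌋ = 1−1 = 0
n=2: ⌊500/287⌋−⌊420/287⌋ = 1−1 = 0
n=3: ⌊580/287⌋−⌊500/287⌋ = 2−1 = 1  ← one
n=4: ⌊660/287⌋−⌊580/287⌋ = 2−2 = 0
n=5: ⌊740/287⌋−⌊660/287⌋ = 2−2 = 0
n=6: ⌊820/287⌋−⌊740/287⌋ = 2−2 = 0
n=7: ⌊900/287⌋−⌊820/287⌋ = 3−2 = 1  ← one
n=8: ⌊980/287⌋−⌊900/287⌋ = 3−3 = 0
n=9: ⌊1060/287⌋−⌊980/287⌋ = 3−3 = 0
n=10: ⌊1140/287⌋−⌊1060/287⌋ = 3−3 = 0
n=11: ⌊1220/287⌋−⌊1140/287⌋ = 4−3 = 1  ← one
n=12: ⌊1300/287⌋−⌊1220/287⌋ = 4−4 = 0
n=13: ⌊1380/287⌋−⌊1300/287⌋ = 4−4 = 0
n=14: ⌊1460/287⌋−⌊1380/287⌋ = 5−4 = 1  ← one
n=15: ⌊1540/287⌋−⌊1460/287⌋ = 5−5 = 0
n=16: ⌊1620/287⌋−⌊1540/287⌋ = 5−5 = 0
n=17: ⌊1700/287⌋−⌊1620/287⌋ = 5−5 = 0
n=18: ⌊1780/287⌋−⌊1700/287⌋ = 6−5 = 1  ← one
n=19: ⌊1860/287⌋−⌊1780/287⌋ = 6−6 = 0
n=20: ⌊1940/287⌋−⌊1860/287⌋ = 6−6 = 0
n=21: ⌊2020/287⌋−⌊1940/287⌋ = 7−6 = 1  ← one
n=22: ⌊2100/287⌋−⌊2020/287⌋ = 7−7 = 0
n=23: ⌊2180/287⌋−⌊2100/287⌋ = 7−7 = 0
n=24: ⌊2260/287⌋−⌊2180/287⌋ = 7−7 = 0
n=25: ⌊2340/287⌋−⌊2260/287⌋ = 8−7 = 1  ← one
n=26: ⌊2420/287⌋−⌊2340/287⌋ = 8−8 = 0
n=27: ⌊2500/287⌋−⌊2420/287⌋ = 8−8 = 0
n=28: ⌊2580/287⌋−⌊2500/287⌋ = 8−8 = 0
n=29: ⌊2660/287⌋−⌊2580/287⌋ = 9−8 = 1  ← one
n=30: ⌊2740/287⌋−⌊2660/287⌋ = 9−9 = 0
n=31: ⌊2820/287⌋−⌊2740/287⌋ = 9−9 = 0
n=32: ⌊2900/287⌋−⌊2820/287⌋ = 10−9 = 1  ← one
n=33: ⌊2980/287⌋−⌊2900/287⌋ = 10−10 = 0
n=34: ⌊3060/287⌋−⌊2980/287⌋ = 10−10 = 0
n=35: ⌊3140/287⌋−⌊3060/287⌋ = 10−10 = 0
n=36: ⌊3220/287⌋−⌊3140/287⌋ = 11−10 = 1  ← one
positions of the first 11 ones: 0 3 7 11 14 18 21 25 29 32 36

0 3 7 11 14 18 21 25 29 32 36


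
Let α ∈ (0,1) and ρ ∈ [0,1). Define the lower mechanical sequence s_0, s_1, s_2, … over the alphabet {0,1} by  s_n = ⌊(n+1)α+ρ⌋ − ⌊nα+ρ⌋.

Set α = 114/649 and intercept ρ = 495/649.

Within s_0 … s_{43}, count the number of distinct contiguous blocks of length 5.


t_n = ⌊(n·114+495)/649⌋ for n = 0 … 44:
  n=0…9: ⌊495/649⌋=0 ⌊609/649⌋=0 ⌊723/649⌋=1 ⌊837/649⌋=1 ⌊951/649⌋=1 ⌊1065/649⌋=1 ⌊1179/649⌋=1 ⌊1293/649⌋=1 ⌊1407/649⌋=2 ⌊1521/649⌋=2
  n=10…19: ⌊1635/649⌋=2 ⌊1749/649⌋=2 ⌊1863/649⌋=2 ⌊1977/649⌋=3 ⌊2091/649⌋=3 ⌊2205/649⌋=3 ⌊2319/649⌋=3 ⌊2433/649⌋=3 ⌊2547/649⌋=3 ⌊2661/649⌋=4
  n=20…29: ⌊2775/649⌋=4 ⌊2889/649⌋=4 ⌊3003/649⌋=4 ⌊3117/649⌋=4 ⌊3231/649⌋=4 ⌊3345/649⌋=5 ⌊3459/649⌋=5 ⌊3573/649⌋=5 ⌊3687/649⌋=5 ⌊3801/649⌋=5
  n=30…39: ⌊3915/649⌋=6 ⌊4029/649⌋=6 ⌊4143/649⌋=6 ⌊4257/649⌋=6 ⌊4371/649⌋=6 ⌊4485/649⌋=6 ⌊4599/649⌋=7 ⌊4713/649⌋=7 ⌊4827/649⌋=7 ⌊4941/649⌋=7
  n=40…44: ⌊5055/649⌋=7 ⌊5169/649⌋=7 ⌊5283/649⌋=8 ⌊5397/649⌋=8 ⌊5511/649⌋=8
s_n = t_(n+1) − t_n for n = 0 … 43 gives
prefix = 01000001000010000010000010000100000100000100
slide a length-5 window over [0..4] … [39..43] (40 windows); first occurrence of each distinct factor:
  [  0..  4] 01000
  [  1..  5] 10000
  [  2..  6] 00000
  [  3..  7] 00001
  [  4..  8] 00010
  [  5..  9] 00100
  (the other 34 windows repeat one of these)
distinct factors: {00000, 00001, 00010, 00100, 01000, 10000}
count = 6  (Sturmian bound for length 5 is 6)

6


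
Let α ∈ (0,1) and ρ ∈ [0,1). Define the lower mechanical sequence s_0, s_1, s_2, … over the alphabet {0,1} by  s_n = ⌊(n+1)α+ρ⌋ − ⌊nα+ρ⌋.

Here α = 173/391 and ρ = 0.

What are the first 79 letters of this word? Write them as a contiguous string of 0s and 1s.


n=0: ⌊(1·173)/391⌋ − ⌊(0·173)/391⌋ = ⌊173/391⌋ − ⌊0/391⌋ = 0 − 0 = 0
n=1: ⌊(2·173)/391⌋ − ⌊(1·173)/391⌋ = ⌊346/391⌋ − ⌊173/391⌋ = 0 − 0 = 0
n=2: ⌊(3·173)/391⌋ − ⌊(2·173)/391⌋ = ⌊519/391⌋ − ⌊346/391⌋ = 1 − 0 = 1
n=3: ⌊(4·173)/391⌋ − ⌊(3·173)/391⌋ = ⌊692/391⌋ − ⌊519/391⌋ = 1 − 1 = 0
n=4: ⌊(5·173)/391⌋ − ⌊(4·173)/391⌋ = ⌊865/391⌋ − ⌊692/391⌋ = 2 − 1 = 1
n=5: ⌊(6·173)/391⌋ − ⌊(5·173)/391⌋ = ⌊1038/391⌋ − ⌊865/391⌋ = 2 − 2 = 0
n=6: ⌊(7·173)/391⌋ − ⌊(6·173)/391⌋ = ⌊1211/391⌋ − ⌊1038/391⌋ = 3 − 2 = 1
n=7: ⌊(8·173)/391⌋ − ⌊(7·173)/391⌋ = ⌊1384/391⌋ − ⌊1211/391⌋ = 3 − 3 = 0
n=8: ⌊(9·173)/391⌋ − ⌊(8·173)/391⌋ = ⌊1557/391⌋ − ⌊1384/391⌋ = 3 − 3 = 0
n=9: ⌊(10·173)/391⌋ − ⌊(9·173)/391⌋ = ⌊1730/391⌋ − ⌊1557/391⌋ = 4 − 3 = 1
n=10: ⌊(11·173)/391⌋ − ⌊(10·173)/391⌋ = ⌊1903/391⌋ − ⌊1730/391⌋ = 4 − 4 = 0
n=11: ⌊(12·173)/391⌋ − ⌊(11·173)/391⌋ = ⌊2076/391⌋ − ⌊1903/391⌋ = 5 − 4 = 1
n=12: ⌊(13·173)/391⌋ − ⌊(12·173)/391⌋ = ⌊2249/391⌋ − ⌊2076/391⌋ = 5 − 5 = 0
n=13: ⌊(14·173)/391⌋ − ⌊(13·173)/391⌋ = ⌊2422/391⌋ − ⌊2249/391⌋ = 6 − 5 = 1
n=14: ⌊(15·173)/391⌋ − ⌊(14·173)/391⌋ = ⌊2595/391⌋ − ⌊2422/391⌋ = 6 − 6 = 0
n=15: ⌊(16·173)/391⌋ − ⌊(15·173)/391⌋ = ⌊2768/391⌋ − ⌊2595/391⌋ = 7 − 6 = 1
n=16: ⌊(17·173)/391⌋ − ⌊(16·173)/391⌋ = ⌊2941/391⌋ − ⌊2768/391⌋ = 7 − 7 = 0
n=17: ⌊(18·173)/391⌋ − ⌊(17·173)/391⌋ = ⌊3114/391⌋ − ⌊2941/391⌋ = 7 − 7 = 0
n=18: ⌊(19·173)/391⌋ − ⌊(18·173)/391⌋ = ⌊3287/391⌋ − ⌊3114/391⌋ = 8 − 7 = 1
n=19: ⌊(20·173)/391⌋ − ⌊(19·173)/391⌋ = ⌊3460/391⌋ − ⌊3287/391⌋ = 8 − 8 = 0
n=20: ⌊(21·173)/391⌋ − ⌊(20·173)/391⌋ = ⌊3633/391⌋ − ⌊3460/391⌋ = 9 − 8 = 1
n=21: ⌊(22·173)/391⌋ − ⌊(21·173)/391⌋ = ⌊3806/391⌋ − ⌊3633/391⌋ = 9 − 9 = 0
n=22: ⌊(23·173)/391⌋ − ⌊(22·173)/391⌋ = ⌊3979/391⌋ − ⌊3806/391⌋ = 10 − 9 = 1
n=23: ⌊(24·173)/391⌋ − ⌊(23·173)/391⌋ = ⌊4152/391⌋ − ⌊3979/391⌋ = 10 − 10 = 0
n=24: ⌊(25·173)/391⌋ − ⌊(24·173)/391⌋ = ⌊4325/391⌋ − ⌊4152/391⌋ = 11 − 10 = 1
n=25: ⌊(26·173)/391⌋ − ⌊(25·173)/391⌋ = ⌊4498/391⌋ − ⌊4325/391⌋ = 11 − 11 = 0
n=26: ⌊(27·173)/391⌋ − ⌊(26·173)/391⌋ = ⌊4671/391⌋ − ⌊4498/391⌋ = 11 − 11 = 0
n=27: ⌊(28·173)/391⌋ − ⌊(27·173)/391⌋ = ⌊4844/391⌋ − ⌊4671/391⌋ = 12 − 11 = 1
n=28: ⌊(29·173)/391⌋ − ⌊(28·173)/391⌋ = ⌊5017/391⌋ − ⌊4844/391⌋ = 12 − 12 = 0
n=29: ⌊(30·173)/391⌋ − ⌊(29·173)/391⌋ = ⌊5190/391⌋ − ⌊5017/391⌋ = 13 − 12 = 1
n=30: ⌊(31·173)/391⌋ − ⌊(30·173)/391⌋ = ⌊5363/391⌋ − ⌊5190/391⌋ = 13 − 13 = 0
n=31: ⌊(32·173)/391⌋ − ⌊(31·173)/391⌋ = ⌊5536/391⌋ − ⌊5363/391⌋ = 14 − 13 = 1
n=32: ⌊(33·173)/391⌋ − ⌊(32·173)/391⌋ = ⌊5709/391⌋ − ⌊5536/391⌋ = 14 − 14 = 0
n=33: ⌊(34·173)/391⌋ − ⌊(33·173)/391⌋ = ⌊5882/391⌋ − ⌊5709/391⌋ = 15 − 14 = 1
n=34: ⌊(35·173)/391⌋ − ⌊(34·173)/391⌋ = ⌊6055/391⌋ − ⌊5882/391⌋ = 15 − 15 = 0
n=35: ⌊(36·173)/391⌋ − ⌊(35·173)/391⌋ = ⌊6228/391⌋ − ⌊6055/391⌋ = 15 − 15 = 0
n=36: ⌊(37·173)/391⌋ − ⌊(36·173)/391⌋ = ⌊6401/391⌋ − ⌊6228/391⌋ = 16 − 15 = 1
n=37: ⌊(38·173)/391⌋ − ⌊(37·173)/391⌋ = ⌊6574/391⌋ − ⌊6401/391⌋ = 16 − 16 = 0
n=38: ⌊(39·173)/391⌋ − ⌊(38·173)/391⌋ = ⌊6747/391⌋ − ⌊6574/391⌋ = 17 − 16 = 1
n=39: ⌊(40·173)/391⌋ − ⌊(39·173)/391⌋ = ⌊6920/391⌋ − ⌊6747/391⌋ = 17 − 17 = 0
n=40: ⌊(41·173)/391⌋ − ⌊(40·173)/391⌋ = ⌊7093/391⌋ − ⌊6920/391⌋ = 18 − 17 = 1
n=41: ⌊(42·173)/391⌋ − ⌊(41·173)/391⌋ = ⌊7266/391⌋ − ⌊7093/391⌋ = 18 − 18 = 0
n=42: ⌊(43·173)/391⌋ − ⌊(42·173)/391⌋ = ⌊7439/391⌋ − ⌊7266/391⌋ = 19 − 18 = 1
n=43: ⌊(44·173)/391⌋ − ⌊(43·173)/391⌋ = ⌊7612/391⌋ − ⌊7439/391⌋ = 19 − 19 = 0
n=44: ⌊(45·173)/391⌋ − ⌊(44·173)/391⌋ = ⌊7785/391⌋ − ⌊7612/391⌋ = 19 − 19 = 0
n=45: ⌊(46·173)/391⌋ − ⌊(45·173)/391⌋ = ⌊7958/391⌋ − ⌊7785/391⌋ = 20 − 19 = 1
n=46: ⌊(47·173)/391⌋ − ⌊(46·173)/391⌋ = ⌊8131/391⌋ − ⌊7958/391⌋ = 20 − 20 = 0
n=47: ⌊(48·173)/391⌋ − ⌊(47·173)/391⌋ = ⌊8304/391⌋ − ⌊8131/391⌋ = 21 − 20 = 1
n=48: ⌊(49·173)/391⌋ − ⌊(48·173)/391⌋ = ⌊8477/391⌋ − ⌊8304/391⌋ = 21 − 21 = 0
n=49: ⌊(50·173)/391⌋ − ⌊(49·173)/391⌋ = ⌊8650/391⌋ − ⌊8477/391⌋ = 22 − 21 = 1
n=50: ⌊(51·173)/391⌋ − ⌊(50·173)/391⌋ = ⌊8823/391⌋ − ⌊8650/391⌋ = 22 − 22 = 0
n=51: ⌊(52·173)/391⌋ − ⌊(51·173)/391⌋ = ⌊8996/391⌋ − ⌊8823/391⌋ = 23 − 22 = 1
n=52: ⌊(53·173)/391⌋ − ⌊(52·173)/391⌋ = ⌊9169/391⌋ − ⌊8996/391⌋ = 23 − 23 = 0
n=53: ⌊(54·173)/391⌋ − ⌊(53·173)/391⌋ = ⌊9342/391⌋ − ⌊9169/391⌋ = 23 − 23 = 0
n=54: ⌊(55·173)/391⌋ − ⌊(54·173)/391⌋ = ⌊9515/391⌋ − ⌊9342/391⌋ = 24 − 23 = 1
n=55: ⌊(56·173)/391⌋ − ⌊(55·173)/391⌋ = ⌊9688/391⌋ − ⌊9515/391⌋ = 24 − 24 = 0
n=56: ⌊(57·173)/391⌋ − ⌊(56·173)/391⌋ = ⌊9861/391⌋ − ⌊9688/391⌋ = 25 − 24 = 1
n=57: ⌊(58·173)/391⌋ − ⌊(57·173)/391⌋ = ⌊10034/391⌋ − ⌊9861/391⌋ = 25 − 25 = 0
n=58: ⌊(59·173)/391⌋ − ⌊(58·173)/391⌋ = ⌊10207/391⌋ − ⌊10034/391⌋ = 26 − 25 = 1
n=59: ⌊(60·173)/391⌋ − ⌊(59·173)/391⌋ = ⌊10380/391⌋ − ⌊10207/391⌋ = 26 − 26 = 0
n=60: ⌊(61·173)/391⌋ − ⌊(60·173)/391⌋ = ⌊10553/391⌋ − ⌊10380/391⌋ = 26 − 26 = 0
n=61: ⌊(62·173)/391⌋ − ⌊(61·173)/391⌋ = ⌊10726/391⌋ − ⌊10553/391⌋ = 27 − 26 = 1
n=62: ⌊(63·173)/391⌋ − ⌊(62·173)/391⌋ = ⌊10899/391⌋ − ⌊10726/391⌋ = 27 − 27 = 0
n=63: ⌊(64·173)/391⌋ − ⌊(63·173)/391⌋ = ⌊11072/391⌋ − ⌊10899/391⌋ = 28 − 27 = 1
n=64: ⌊(65·173)/391⌋ − ⌊(64·173)/391⌋ = ⌊11245/391⌋ − ⌊11072/391⌋ = 28 − 28 = 0
n=65: ⌊(66·173)/391⌋ − ⌊(65·173)/391⌋ = ⌊11418/391⌋ − ⌊11245/391⌋ = 29 − 28 = 1
n=66: ⌊(67·173)/391⌋ − ⌊(66·173)/391⌋ = ⌊11591/391⌋ − ⌊11418/391⌋ = 29 − 29 = 0
n=67: ⌊(68·173)/391⌋ − ⌊(67·173)/391⌋ = ⌊11764/391⌋ − ⌊11591/391⌋ = 30 − 29 = 1
n=68: ⌊(69·173)/391⌋ − ⌊(68·173)/391⌋ = ⌊11937/391⌋ − ⌊11764/391⌋ = 30 − 30 = 0
n=69: ⌊(70·173)/391⌋ − ⌊(69·173)/391⌋ = ⌊12110/391⌋ − ⌊11937/391⌋ = 30 − 30 = 0
n=70: ⌊(71·173)/391⌋ − ⌊(70·173)/391⌋ = ⌊12283/391⌋ − ⌊12110/391⌋ = 31 − 30 = 1
n=71: ⌊(72·173)/391⌋ − ⌊(71·173)/391⌋ = ⌊12456/391⌋ − ⌊12283/391⌋ = 31 − 31 = 0
n=72: ⌊(73·173)/391⌋ − ⌊(72·173)/391⌋ = ⌊12629/391⌋ − ⌊12456/391⌋ = 32 − 31 = 1
n=73: ⌊(74·173)/391⌋ − ⌊(73·173)/391⌋ = ⌊12802/391⌋ − ⌊12629/391⌋ = 32 − 32 = 0
n=74: ⌊(75·173)/391⌋ − ⌊(74·173)/391⌋ = ⌊12975/391⌋ − ⌊12802/391⌋ = 33 − 32 = 1
n=75: ⌊(76·173)/391⌋ − ⌊(75·173)/391⌋ = ⌊13148/391⌋ − ⌊12975/391⌋ = 33 − 33 = 0
n=76: ⌊(77·173)/391⌋ − ⌊(76·173)/391⌋ = ⌊13321/391⌋ − ⌊13148/391⌋ = 34 − 33 = 1
n=77: ⌊(78·173)/391⌋ − ⌊(77·173)/391⌋ = ⌊13494/391⌋ − ⌊13321/391⌋ = 34 − 34 = 0
n=78: ⌊(79·173)/391⌋ − ⌊(78·173)/391⌋ = ⌊13667/391⌋ − ⌊13494/391⌋ = 34 − 34 = 0

0010101001010101001010101001010101001010101001010101001010100101010100101010100


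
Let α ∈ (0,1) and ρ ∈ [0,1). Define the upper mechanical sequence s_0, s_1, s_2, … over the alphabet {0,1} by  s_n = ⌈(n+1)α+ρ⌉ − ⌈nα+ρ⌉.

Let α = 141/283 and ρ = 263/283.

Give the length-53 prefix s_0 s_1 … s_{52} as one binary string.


10101010101010101010101010101010101010101010101010101

n=0: ⌈(1·141+263)/283⌉ − ⌈(0·141+263)/283⌉ = ⌈404/283⌉ − ⌈263/283⌉ = 2 − 1 = 1
n=1: ⌈(2·141+263)/283⌉ − ⌈(1·141+263)/283⌉ = ⌈545/283⌉ − ⌈404/283⌉ = 2 − 2 = 0
n=2: ⌈(3·141+263)/283⌉ − ⌈(2·141+263)/283⌉ = ⌈686/283⌉ − ⌈545/283⌉ = 3 − 2 = 1
n=3: ⌈(4·141+263)/283⌉ − ⌈(3·141+263)/283⌉ = ⌈827/283⌉ − ⌈686/283⌉ = 3 − 3 = 0
n=4: ⌈(5·141+263)/283⌉ − ⌈(4·141+263)/283⌉ = ⌈968/283⌉ − ⌈827/283⌉ = 4 − 3 = 1
n=5: ⌈(6·141+263)/283⌉ − ⌈(5·141+263)/283⌉ = ⌈1109/283⌉ − ⌈968/283⌉ = 4 − 4 = 0
n=6: ⌈(7·141+263)/283⌉ − ⌈(6·141+263)/283⌉ = ⌈1250/283⌉ − ⌈1109/283⌉ = 5 − 4 = 1
n=7: ⌈(8·141+263)/283⌉ − ⌈(7·141+263)/283⌉ = ⌈1391/283⌉ − ⌈1250/283⌉ = 5 − 5 = 0
n=8: ⌈(9·141+263)/283⌉ − ⌈(8·141+263)/283⌉ = ⌈1532/283⌉ − ⌈1391/283⌉ = 6 − 5 = 1
n=9: ⌈(10·141+263)/283⌉ − ⌈(9·141+263)/283⌉ = ⌈1673/283⌉ − ⌈1532/283⌉ = 6 − 6 = 0
n=10: ⌈(11·141+263)/283⌉ − ⌈(10·141+263)/283⌉ = ⌈1814/283⌉ − ⌈1673/283⌉ = 7 − 6 = 1
n=11: ⌈(12·141+263)/283⌉ − ⌈(11·141+263)/283⌉ = ⌈1955/283⌉ − ⌈1814/283⌉ = 7 − 7 = 0
n=12: ⌈(13·141+263)/283⌉ − ⌈(12·141+263)/283⌉ = ⌈2096/283⌉ − ⌈1955/283⌉ = 8 − 7 = 1
n=13: ⌈(14·141+263)/283⌉ − ⌈(13·141+263)/283⌉ = ⌈2237/283⌉ − ⌈2096/283⌉ = 8 − 8 = 0
n=14: ⌈(15·141+263)/283⌉ − ⌈(14·141+263)/283⌉ = ⌈2378/283⌉ − ⌈2237/283⌉ = 9 − 8 = 1
n=15: ⌈(16·141+263)/283⌉ − ⌈(15·141+263)/283⌉ = ⌈2519/283⌉ − ⌈2378/283⌉ = 9 − 9 = 0
n=16: ⌈(17·141+263)/283⌉ − ⌈(16·141+263)/283⌉ = ⌈2660/283⌉ − ⌈2519/283⌉ = 10 − 9 = 1
n=17: ⌈(18·141+263)/283⌉ − ⌈(17·141+263)/283⌉ = ⌈2801/283⌉ − ⌈2660/283⌉ = 10 − 10 = 0
n=18: ⌈(19·141+263)/283⌉ − ⌈(18·141+263)/283⌉ = ⌈2942/283⌉ − ⌈2801/283⌉ = 11 − 10 = 1
n=19: ⌈(20·141+263)/283⌉ − ⌈(19·141+263)/283⌉ = ⌈3083/283⌉ − ⌈2942/283⌉ = 11 − 11 = 0
n=20: ⌈(21·141+263)/283⌉ − ⌈(20·141+263)/283⌉ = ⌈3224/283⌉ − ⌈3083/283⌉ = 12 − 11 = 1
n=21: ⌈(22·141+263)/283⌉ − ⌈(21·141+263)/283⌉ = ⌈3365/283⌉ − ⌈3224/283⌉ = 12 − 12 = 0
n=22: ⌈(23·141+263)/283⌉ − ⌈(22·141+263)/283⌉ = ⌈3506/283⌉ − ⌈3365/283⌉ = 13 − 12 = 1
n=23: ⌈(24·141+263)/283⌉ − ⌈(23·141+263)/283⌉ = ⌈3647/283⌉ − ⌈3506/283⌉ = 13 − 13 = 0
n=24: ⌈(25·141+263)/283⌉ − ⌈(24·141+263)/283⌉ = ⌈3788/283⌉ − ⌈3647/283⌉ = 14 − 13 = 1
n=25: ⌈(26·141+263)/283⌉ − ⌈(25·141+263)/283⌉ = ⌈3929/283⌉ − ⌈3788/283⌉ = 14 − 14 = 0
n=26: ⌈(27·141+263)/283⌉ − ⌈(26·141+263)/283⌉ = ⌈4070/283⌉ − ⌈3929/283⌉ = 15 − 14 = 1
n=27: ⌈(28·141+263)/283⌉ − ⌈(27·141+263)/283⌉ = ⌈4211/283⌉ − ⌈4070/283⌉ = 15 − 15 = 0
n=28: ⌈(29·141+263)/283⌉ − ⌈(28·141+263)/283⌉ = ⌈4352/283⌉ − ⌈4211/283⌉ = 16 − 15 = 1
n=29: ⌈(30·141+263)/283⌉ − ⌈(29·141+263)/283⌉ = ⌈4493/283⌉ − ⌈4352/283⌉ = 16 − 16 = 0
n=30: ⌈(31·141+263)/283⌉ − ⌈(30·141+263)/283⌉ = ⌈4634/283⌉ − ⌈4493/283⌉ = 17 − 16 = 1
n=31: ⌈(32·141+263)/283⌉ − ⌈(31·141+263)/283⌉ = ⌈4775/283⌉ − ⌈4634/283⌉ = 17 − 17 = 0
n=32: ⌈(33·141+263)/283⌉ − ⌈(32·141+263)/283⌉ = ⌈4916/283⌉ − ⌈4775/283⌉ = 18 − 17 = 1
n=33: ⌈(34·141+263)/283⌉ − ⌈(33·141+263)/283⌉ = ⌈5057/283⌉ − ⌈4916/283⌉ = 18 − 18 = 0
n=34: ⌈(35·141+263)/283⌉ − ⌈(34·141+263)/283⌉ = ⌈5198/283⌉ − ⌈5057/283⌉ = 19 − 18 = 1
n=35: ⌈(36·141+263)/283⌉ − ⌈(35·141+263)/283⌉ = ⌈5339/283⌉ − ⌈5198/283⌉ = 19 − 19 = 0
n=36: ⌈(37·141+263)/283⌉ − ⌈(36·141+263)/283⌉ = ⌈5480/283⌉ − ⌈5339/283⌉ = 20 − 19 = 1
n=37: ⌈(38·141+263)/283⌉ − ⌈(37·141+263)/283⌉ = ⌈5621/283⌉ − ⌈5480/283⌉ = 20 − 20 = 0
n=38: ⌈(39·141+263)/283⌉ − ⌈(38·141+263)/283⌉ = ⌈5762/283⌉ − ⌈5621/283⌉ = 21 − 20 = 1
n=39: ⌈(40·141+263)/283⌉ − ⌈(39·141+263)/283⌉ = ⌈5903/283⌉ − ⌈5762/283⌉ = 21 − 21 = 0
n=40: ⌈(41·141+263)/283⌉ − ⌈(40·141+263)/283⌉ = ⌈6044/283⌉ − ⌈5903/283⌉ = 22 − 21 = 1
n=41: ⌈(42·141+263)/283⌉ − ⌈(41·141+263)/283⌉ = ⌈6185/283⌉ − ⌈6044/283⌉ = 22 − 22 = 0
n=42: ⌈(43·141+263)/283⌉ − ⌈(42·141+263)/283⌉ = ⌈6326/283⌉ − ⌈6185/283⌉ = 23 − 22 = 1
n=43: ⌈(44·141+263)/283⌉ − ⌈(43·141+263)/283⌉ = ⌈6467/283⌉ − ⌈6326/283⌉ = 23 − 23 = 0
n=44: ⌈(45·141+263)/283⌉ − ⌈(44·141+263)/283⌉ = ⌈6608/283⌉ − ⌈6467/283⌉ = 24 − 23 = 1
n=45: ⌈(46·141+263)/283⌉ − ⌈(45·141+263)/283⌉ = ⌈6749/283⌉ − ⌈6608/283⌉ = 24 − 24 = 0
n=46: ⌈(47·141+263)/283⌉ − ⌈(46·141+263)/283⌉ = ⌈6890/283⌉ − ⌈6749/283⌉ = 25 − 24 = 1
n=47: ⌈(48·141+263)/283⌉ − ⌈(47·141+263)/283⌉ = ⌈7031/283⌉ − ⌈6890/283⌉ = 25 − 25 = 0
n=48: ⌈(49·141+263)/283⌉ − ⌈(48·141+263)/283⌉ = ⌈7172/283⌉ − ⌈7031/283⌉ = 26 − 25 = 1
n=49: ⌈(50·141+263)/283⌉ − ⌈(49·141+263)/283⌉ = ⌈7313/283⌉ − ⌈7172/283⌉ = 26 − 26 = 0
n=50: ⌈(51·141+263)/283⌉ − ⌈(50·141+263)/283⌉ = ⌈7454/283⌉ − ⌈7313/283⌉ = 27 − 26 = 1
n=51: ⌈(52·141+263)/283⌉ − ⌈(51·141+263)/283⌉ = ⌈7595/283⌉ − ⌈7454/283⌉ = 27 − 27 = 0
n=52: ⌈(53·141+263)/283⌉ − ⌈(52·141+263)/283⌉ = ⌈7736/283⌉ − ⌈7595/283⌉ = 28 − 27 = 1


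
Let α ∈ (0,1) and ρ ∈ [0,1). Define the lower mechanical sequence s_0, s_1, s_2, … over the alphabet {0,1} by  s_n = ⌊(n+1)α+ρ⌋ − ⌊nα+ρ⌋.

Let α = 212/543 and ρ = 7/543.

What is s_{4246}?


(n+1)α + ρ = (4247·212 + 7) / 543 = 900371/543
nα + ρ     = (4246·212 + 7) / 543 = 900159/543
⌊900371/543⌋ = 1658,  ⌊900159/543⌋ = 1657
s_{4246} = 1658 − 1657 = 1

1


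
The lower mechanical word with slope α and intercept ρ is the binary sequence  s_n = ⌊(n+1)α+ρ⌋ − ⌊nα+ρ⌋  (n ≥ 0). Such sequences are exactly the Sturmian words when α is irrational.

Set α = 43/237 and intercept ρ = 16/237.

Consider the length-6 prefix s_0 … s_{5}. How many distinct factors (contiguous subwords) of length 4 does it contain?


2

t_n = ⌊(n·43+16)/237⌋ for n = 0 … 6:
  n=0…6: ⌊16/237⌋=0 ⌊59/237⌋=0 ⌊102/237⌋=0 ⌊145/237⌋=0 ⌊188/237⌋=0 ⌊231/237⌋=0 ⌊274/237⌋=1
s_n = t_(n+1) − t_n for n = 0 … 5 gives
prefix = 000001
slide a length-4 window over [0..3] … [2..5] (3 windows); first occurrence of each distinct factor:
  [  0..  3] 0000
  [  2..  5] 0001
  (the other 1 window repeats one of these)
distinct factors: {0000, 0001}
count = 2  (Sturmian bound for length 4 is 5)


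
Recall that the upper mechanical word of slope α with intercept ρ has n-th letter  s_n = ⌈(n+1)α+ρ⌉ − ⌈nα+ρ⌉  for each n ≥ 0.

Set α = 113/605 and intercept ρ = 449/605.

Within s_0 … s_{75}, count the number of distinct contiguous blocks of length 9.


t_n = ⌈(n·113+449)/605⌉ for n = 0 … 76:
  n=0…9: ⌈449/605⌉=1 ⌈562/605⌉=1 ⌈675/605⌉=2 ⌈788/605⌉=2 ⌈901/605⌉=2 ⌈1014/605⌉=2 ⌈1127/605⌉=2 ⌈1240/605⌉=3 ⌈1353/605⌉=3 ⌈1466/605⌉=3
  n=10…19: ⌈1579/605⌉=3 ⌈1692/605⌉=3 ⌈1805/605⌉=3 ⌈1918/605⌉=4 ⌈2031/605⌉=4 ⌈2144/605⌉=4 ⌈2257/605⌉=4 ⌈2370/605⌉=4 ⌈2483/605⌉=5 ⌈2596/605⌉=5
  n=20…29: ⌈2709/605⌉=5 ⌈2822/605⌉=5 ⌈2935/605⌉=5 ⌈3048/605⌉=6 ⌈3161/605⌉=6 ⌈3274/605⌉=6 ⌈3387/605⌉=6 ⌈3500/605⌉=6 ⌈3613/605⌉=6 ⌈3726/605⌉=7
  n=30…39: ⌈3839/605⌉=7 ⌈3952/605⌉=7 ⌈4065/605⌉=7 ⌈4178/605⌉=7 ⌈4291/605⌉=8 ⌈4404/605⌉=8 ⌈4517/605⌉=8 ⌈4630/605⌉=8 ⌈4743/605⌉=8 ⌈4856/605⌉=9
  n=40…49: ⌈4969/605⌉=9 ⌈5082/605⌉=9 ⌈5195/605⌉=9 ⌈5308/605⌉=9 ⌈5421/605⌉=9 ⌈5534/605⌉=10 ⌈5647/605⌉=10 ⌈5760/605⌉=10 ⌈5873/605⌉=10 ⌈5986/605⌉=10
  n=50…59: ⌈6099/605⌉=11 ⌈6212/605⌉=11 ⌈6325/605⌉=11 ⌈6438/605⌉=11 ⌈6551/605⌉=11 ⌈6664/605⌉=12 ⌈6777/605⌉=12 ⌈6890/605⌉=12 ⌈7003/605⌉=12 ⌈7116/605⌉=12
  n=60…69: ⌈7229/605⌉=12 ⌈7342/605⌉=13 ⌈7455/605⌉=13 ⌈7568/605⌉=13 ⌈7681/605⌉=13 ⌈7794/605⌉=13 ⌈7907/605⌉=14 ⌈8020/605⌉=14 ⌈8133/605⌉=14 ⌈8246/605⌉=14
  n=70…76: ⌈8359/605⌉=14 ⌈8472/605⌉=15 ⌈8585/605⌉=15 ⌈8698/605⌉=15 ⌈8811/605⌉=15 ⌈8924/605⌉=15 ⌈9037/605⌉=15
s_n = t_(n+1) − t_n for n = 0 … 75 gives
prefix = 0100001000001000010000100000100001000010000010000100001000001000010000100000
slide a length-9 window over [0..8] … [67..75] (68 windows); first occurrence of each distinct factor:
  [  0..  8] 010000100
  [  1..  9] 100001000
  [  2.. 10] 000010000
  [  3.. 11] 000100000
  [  4.. 12] 001000001
  [  5.. 13] 010000010
  [  6.. 14] 100000100
  [  7.. 15] 000001000
  [  9.. 17] 000100001
  [ 10.. 18] 001000010
  (the other 58 windows repeat one of these)
distinct factors: {000001000, 000010000, 000100000, 000100001, 001000001, 001000010, 010000010, 010000100, 100000100, 100001000}
count = 10  (Sturmian bound for length 9 is 10)

10


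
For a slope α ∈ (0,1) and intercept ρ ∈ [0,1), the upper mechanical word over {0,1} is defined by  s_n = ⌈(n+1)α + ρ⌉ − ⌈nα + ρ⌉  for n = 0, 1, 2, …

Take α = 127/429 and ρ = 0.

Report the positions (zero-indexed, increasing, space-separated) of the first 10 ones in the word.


n=0: ⌈127/429⌉−⌈0/429⌉ = 1−0 = 1  ← one
n=1: ⌈254/429⌉−⌈127/429⌉ = 1−1 = 0
n=2: ⌈381/429⌉−⌈254/429⌉ = 1−1 = 0
n=3: ⌈508/429⌉−⌈381/429⌉ = 2−1 = 1  ← one
n=4: ⌈635/429⌉−⌈508/429⌉ = 2−2 = 0
n=5: ⌈762/429⌉−⌈635/429⌉ = 2−2 = 0
n=6: ⌈889/429⌉−⌈762/429⌉ = 3−2 = 1  ← one
n=7: ⌈1016/429⌉−⌈889/429⌉ = 3−3 = 0
n=8: ⌈1143/429⌉−⌈1016/429⌉ = 3−3 = 0
n=9: ⌈1270/429⌉−⌈1143/429⌉ = 3−3 = 0
n=10: ⌈1397/429⌉−⌈1270/429⌉ = 4−3 = 1  ← one
n=11: ⌈1524/429⌉−⌈1397/429⌉ = 4−4 = 0
n=12: ⌈1651/429⌉−⌈1524/429⌉ = 4−4 = 0
n=13: ⌈1778/429⌉−⌈1651/429⌉ = 5−4 = 1  ← one
n=14: ⌈1905/429⌉−⌈1778/429⌉ = 5−5 = 0
n=15: ⌈2032/429⌉−⌈1905/429⌉ = 5−5 = 0
n=16: ⌈2159/429⌉−⌈2032/429⌉ = 6−5 = 1  ← one
n=17: ⌈2286/429⌉−⌈2159/429⌉ = 6−6 = 0
n=18: ⌈2413/429⌉−⌈2286/429⌉ = 6−6 = 0
n=19: ⌈2540/429⌉−⌈2413/429⌉ = 6−6 = 0
n=20: ⌈2667/429⌉−⌈2540/429⌉ = 7−6 = 1  ← one
n=21: ⌈2794/429⌉−⌈2667/429⌉ = 7−7 = 0
n=22: ⌈2921/429⌉−⌈2794/429⌉ = 7−7 = 0
n=23: ⌈3048/429⌉−⌈2921/429⌉ = 8−7 = 1  ← one
n=24: ⌈3175/429⌉−⌈3048/429⌉ = 8−8 = 0
n=25: ⌈3302/429⌉−⌈3175/429⌉ = 8−8 = 0
n=26: ⌈3429/429⌉−⌈3302/429⌉ = 8−8 = 0
n=27: ⌈3556/429⌉−⌈3429/429⌉ = 9−8 = 1  ← one
n=28: ⌈3683/429⌉−⌈3556/429⌉ = 9−9 = 0
n=29: ⌈3810/429⌉−⌈3683/429⌉ = 9−9 = 0
n=30: ⌈3937/429⌉−⌈3810/429⌉ = 10−9 = 1  ← one
positions of the first 10 ones: 0 3 6 10 13 16 20 23 27 30

0 3 6 10 13 16 20 23 27 30


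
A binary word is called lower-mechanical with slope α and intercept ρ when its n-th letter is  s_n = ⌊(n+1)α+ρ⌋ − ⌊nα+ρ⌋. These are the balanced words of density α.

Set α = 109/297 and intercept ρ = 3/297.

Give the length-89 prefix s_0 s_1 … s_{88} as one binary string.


00100100101001001001010010010100100100101001001001010010010100100100101001001010010010010

n=0: ⌊(1·109+3)/297⌋ − ⌊(0·109+3)/297⌋ = ⌊112/297⌋ − ⌊3/297⌋ = 0 − 0 = 0
n=1: ⌊(2·109+3)/297⌋ − ⌊(1·109+3)/297⌋ = ⌊221/297⌋ − ⌊112/297⌋ = 0 − 0 = 0
n=2: ⌊(3·109+3)/297⌋ − ⌊(2·109+3)/297⌋ = ⌊330/297⌋ − ⌊221/297⌋ = 1 − 0 = 1
n=3: ⌊(4·109+3)/297⌋ − ⌊(3·109+3)/297⌋ = ⌊439/297⌋ − ⌊330/297⌋ = 1 − 1 = 0
n=4: ⌊(5·109+3)/297⌋ − ⌊(4·109+3)/297⌋ = ⌊548/297⌋ − ⌊439/297⌋ = 1 − 1 = 0
n=5: ⌊(6·109+3)/297⌋ − ⌊(5·109+3)/297⌋ = ⌊657/297⌋ − ⌊548/297⌋ = 2 − 1 = 1
n=6: ⌊(7·109+3)/297⌋ − ⌊(6·109+3)/297⌋ = ⌊766/297⌋ − ⌊657/297⌋ = 2 − 2 = 0
n=7: ⌊(8·109+3)/297⌋ − ⌊(7·109+3)/297⌋ = ⌊875/297⌋ − ⌊766/297⌋ = 2 − 2 = 0
n=8: ⌊(9·109+3)/297⌋ − ⌊(8·109+3)/297⌋ = ⌊984/297⌋ − ⌊875/297⌋ = 3 − 2 = 1
n=9: ⌊(10·109+3)/297⌋ − ⌊(9·109+3)/297⌋ = ⌊1093/297⌋ − ⌊984/297⌋ = 3 − 3 = 0
n=10: ⌊(11·109+3)/297⌋ − ⌊(10·109+3)/297⌋ = ⌊1202/297⌋ − ⌊1093/297⌋ = 4 − 3 = 1
n=11: ⌊(12·109+3)/297⌋ − ⌊(11·109+3)/297⌋ = ⌊1311/297⌋ − ⌊1202/297⌋ = 4 − 4 = 0
n=12: ⌊(13·109+3)/297⌋ − ⌊(12·109+3)/297⌋ = ⌊1420/297⌋ − ⌊1311/297⌋ = 4 − 4 = 0
n=13: ⌊(14·109+3)/297⌋ − ⌊(13·109+3)/297⌋ = ⌊1529/297⌋ − ⌊1420/297⌋ = 5 − 4 = 1
n=14: ⌊(15·109+3)/297⌋ − ⌊(14·109+3)/297⌋ = ⌊1638/297⌋ − ⌊1529/297⌋ = 5 − 5 = 0
n=15: ⌊(16·109+3)/297⌋ − ⌊(15·109+3)/297⌋ = ⌊1747/297⌋ − ⌊1638/297⌋ = 5 − 5 = 0
n=16: ⌊(17·109+3)/297⌋ − ⌊(16·109+3)/297⌋ = ⌊1856/297⌋ − ⌊1747/297⌋ = 6 − 5 = 1
n=17: ⌊(18·109+3)/297⌋ − ⌊(17·109+3)/297⌋ = ⌊1965/297⌋ − ⌊1856/297⌋ = 6 − 6 = 0
n=18: ⌊(19·109+3)/297⌋ − ⌊(18·109+3)/297⌋ = ⌊2074/297⌋ − ⌊1965/297⌋ = 6 − 6 = 0
n=19: ⌊(20·109+3)/297⌋ − ⌊(19·109+3)/297⌋ = ⌊2183/297⌋ − ⌊2074/297⌋ = 7 − 6 = 1
n=20: ⌊(21·109+3)/297⌋ − ⌊(20·109+3)/297⌋ = ⌊2292/297⌋ − ⌊2183/297⌋ = 7 − 7 = 0
n=21: ⌊(22·109+3)/297⌋ − ⌊(21·109+3)/297⌋ = ⌊2401/297⌋ − ⌊2292/297⌋ = 8 − 7 = 1
n=22: ⌊(23·109+3)/297⌋ − ⌊(22·109+3)/297⌋ = ⌊2510/297⌋ − ⌊2401/297⌋ = 8 − 8 = 0
n=23: ⌊(24·109+3)/297⌋ − ⌊(23·109+3)/297⌋ = ⌊2619/297⌋ − ⌊2510/297⌋ = 8 − 8 = 0
n=24: ⌊(25·109+3)/297⌋ − ⌊(24·109+3)/297⌋ = ⌊2728/297⌋ − ⌊2619/297⌋ = 9 − 8 = 1
n=25: ⌊(26·109+3)/297⌋ − ⌊(25·109+3)/297⌋ = ⌊2837/297⌋ − ⌊2728/297⌋ = 9 − 9 = 0
n=26: ⌊(27·109+3)/297⌋ − ⌊(26·109+3)/297⌋ = ⌊2946/297⌋ − ⌊2837/297⌋ = 9 − 9 = 0
n=27: ⌊(28·109+3)/297⌋ − ⌊(27·109+3)/297⌋ = ⌊3055/297⌋ − ⌊2946/297⌋ = 10 − 9 = 1
n=28: ⌊(29·109+3)/297⌋ − ⌊(28·109+3)/297⌋ = ⌊3164/297⌋ − ⌊3055/297⌋ = 10 − 10 = 0
n=29: ⌊(30·109+3)/297⌋ − ⌊(29·109+3)/297⌋ = ⌊3273/297⌋ − ⌊3164/297⌋ = 11 − 10 = 1
n=30: ⌊(31·109+3)/297⌋ − ⌊(30·109+3)/297⌋ = ⌊3382/297⌋ − ⌊3273/297⌋ = 11 − 11 = 0
n=31: ⌊(32·109+3)/297⌋ − ⌊(31·109+3)/297⌋ = ⌊3491/297⌋ − ⌊3382/297⌋ = 11 − 11 = 0
n=32: ⌊(33·109+3)/297⌋ − ⌊(32·109+3)/297⌋ = ⌊3600/297⌋ − ⌊3491/297⌋ = 12 − 11 = 1
n=33: ⌊(34·109+3)/297⌋ − ⌊(33·109+3)/297⌋ = ⌊3709/297⌋ − ⌊3600/297⌋ = 12 − 12 = 0
n=34: ⌊(35·109+3)/297⌋ − ⌊(34·109+3)/297⌋ = ⌊3818/297⌋ − ⌊3709/297⌋ = 12 − 12 = 0
n=35: ⌊(36·109+3)/297⌋ − ⌊(35·109+3)/297⌋ = ⌊3927/297⌋ − ⌊3818/297⌋ = 13 − 12 = 1
n=36: ⌊(37·109+3)/297⌋ − ⌊(36·109+3)/297⌋ = ⌊4036/297⌋ − ⌊3927/297⌋ = 13 − 13 = 0
n=37: ⌊(38·109+3)/297⌋ − ⌊(37·109+3)/297⌋ = ⌊4145/297⌋ − ⌊4036/297⌋ = 13 − 13 = 0
n=38: ⌊(39·109+3)/297⌋ − ⌊(38·109+3)/297⌋ = ⌊4254/297⌋ − ⌊4145/297⌋ = 14 − 13 = 1
n=39: ⌊(40·109+3)/297⌋ − ⌊(39·109+3)/297⌋ = ⌊4363/297⌋ − ⌊4254/297⌋ = 14 − 14 = 0
n=40: ⌊(41·109+3)/297⌋ − ⌊(40·109+3)/297⌋ = ⌊4472/297⌋ − ⌊4363/297⌋ = 15 − 14 = 1
n=41: ⌊(42·109+3)/297⌋ − ⌊(41·109+3)/297⌋ = ⌊4581/297⌋ − ⌊4472/297⌋ = 15 − 15 = 0
n=42: ⌊(43·109+3)/297⌋ − ⌊(42·109+3)/297⌋ = ⌊4690/297⌋ − ⌊4581/297⌋ = 15 − 15 = 0
n=43: ⌊(44·109+3)/297⌋ − ⌊(43·109+3)/297⌋ = ⌊4799/297⌋ − ⌊4690/297⌋ = 16 − 15 = 1
n=44: ⌊(45·109+3)/297⌋ − ⌊(44·109+3)/297⌋ = ⌊4908/297⌋ − ⌊4799/297⌋ = 16 − 16 = 0
n=45: ⌊(46·109+3)/297⌋ − ⌊(45·109+3)/297⌋ = ⌊5017/297⌋ − ⌊4908/297⌋ = 16 − 16 = 0
n=46: ⌊(47·109+3)/297⌋ − ⌊(46·109+3)/297⌋ = ⌊5126/297⌋ − ⌊5017/297⌋ = 17 − 16 = 1
n=47: ⌊(48·109+3)/297⌋ − ⌊(47·109+3)/297⌋ = ⌊5235/297⌋ − ⌊5126/297⌋ = 17 − 17 = 0
n=48: ⌊(49·109+3)/297⌋ − ⌊(48·109+3)/297⌋ = ⌊5344/297⌋ − ⌊5235/297⌋ = 17 − 17 = 0
n=49: ⌊(50·109+3)/297⌋ − ⌊(49·109+3)/297⌋ = ⌊5453/297⌋ − ⌊5344/297⌋ = 18 − 17 = 1
n=50: ⌊(51·109+3)/297⌋ − ⌊(50·109+3)/297⌋ = ⌊5562/297⌋ − ⌊5453/297⌋ = 18 − 18 = 0
n=51: ⌊(52·109+3)/297⌋ − ⌊(51·109+3)/297⌋ = ⌊5671/297⌋ − ⌊5562/297⌋ = 19 − 18 = 1
n=52: ⌊(53·109+3)/297⌋ − ⌊(52·109+3)/297⌋ = ⌊5780/297⌋ − ⌊5671/297⌋ = 19 − 19 = 0
n=53: ⌊(54·109+3)/297⌋ − ⌊(53·109+3)/297⌋ = ⌊5889/297⌋ − ⌊5780/297⌋ = 19 − 19 = 0
n=54: ⌊(55·109+3)/297⌋ − ⌊(54·109+3)/297⌋ = ⌊5998/297⌋ − ⌊5889/297⌋ = 20 − 19 = 1
n=55: ⌊(56·109+3)/297⌋ − ⌊(55·109+3)/297⌋ = ⌊6107/297⌋ − ⌊5998/297⌋ = 20 − 20 = 0
n=56: ⌊(57·109+3)/297⌋ − ⌊(56·109+3)/297⌋ = ⌊6216/297⌋ − ⌊6107/297⌋ = 20 − 20 = 0
n=57: ⌊(58·109+3)/297⌋ − ⌊(57·109+3)/297⌋ = ⌊6325/297⌋ − ⌊6216/297⌋ = 21 − 20 = 1
n=58: ⌊(59·109+3)/297⌋ − ⌊(58·109+3)/297⌋ = ⌊6434/297⌋ − ⌊6325/297⌋ = 21 − 21 = 0
n=59: ⌊(60·109+3)/297⌋ − ⌊(59·109+3)/297⌋ = ⌊6543/297⌋ − ⌊6434/297⌋ = 22 − 21 = 1
n=60: ⌊(61·109+3)/297⌋ − ⌊(60·109+3)/297⌋ = ⌊6652/297⌋ − ⌊6543/297⌋ = 22 − 22 = 0
n=61: ⌊(62·109+3)/297⌋ − ⌊(61·109+3)/297⌋ = ⌊6761/297⌋ − ⌊6652/297⌋ = 22 − 22 = 0
n=62: ⌊(63·109+3)/297⌋ − ⌊(62·109+3)/297⌋ = ⌊6870/297⌋ − ⌊6761/297⌋ = 23 − 22 = 1
n=63: ⌊(64·109+3)/297⌋ − ⌊(63·109+3)/297⌋ = ⌊6979/297⌋ − ⌊6870/297⌋ = 23 − 23 = 0
n=64: ⌊(65·109+3)/297⌋ − ⌊(64·109+3)/297⌋ = ⌊7088/297⌋ − ⌊6979/297⌋ = 23 − 23 = 0
n=65: ⌊(66·109+3)/297⌋ − ⌊(65·109+3)/297⌋ = ⌊7197/297⌋ − ⌊7088/297⌋ = 24 − 23 = 1
n=66: ⌊(67·109+3)/297⌋ − ⌊(66·109+3)/297⌋ = ⌊7306/297⌋ − ⌊7197/297⌋ = 24 − 24 = 0
n=67: ⌊(68·109+3)/297⌋ − ⌊(67·109+3)/297⌋ = ⌊7415/297⌋ − ⌊7306/297⌋ = 24 − 24 = 0
n=68: ⌊(69·109+3)/297⌋ − ⌊(68·109+3)/297⌋ = ⌊7524/297⌋ − ⌊7415/297⌋ = 25 − 24 = 1
n=69: ⌊(70·109+3)/297⌋ − ⌊(69·109+3)/297⌋ = ⌊7633/297⌋ − ⌊7524/297⌋ = 25 − 25 = 0
n=70: ⌊(71·109+3)/297⌋ − ⌊(70·109+3)/297⌋ = ⌊7742/297⌋ − ⌊7633/297⌋ = 26 − 25 = 1
n=71: ⌊(72·109+3)/297⌋ − ⌊(71·109+3)/297⌋ = ⌊7851/297⌋ − ⌊7742/297⌋ = 26 − 26 = 0
n=72: ⌊(73·109+3)/297⌋ − ⌊(72·109+3)/297⌋ = ⌊7960/297⌋ − ⌊7851/297⌋ = 26 − 26 = 0
n=73: ⌊(74·109+3)/297⌋ − ⌊(73·109+3)/297⌋ = ⌊8069/297⌋ − ⌊7960/297⌋ = 27 − 26 = 1
n=74: ⌊(75·109+3)/297⌋ − ⌊(74·109+3)/297⌋ = ⌊8178/297⌋ − ⌊8069/297⌋ = 27 − 27 = 0
n=75: ⌊(76·109+3)/297⌋ − ⌊(75·109+3)/297⌋ = ⌊8287/297⌋ − ⌊8178/297⌋ = 27 − 27 = 0
n=76: ⌊(77·109+3)/297⌋ − ⌊(76·109+3)/297⌋ = ⌊8396/297⌋ − ⌊8287/297⌋ = 28 − 27 = 1
n=77: ⌊(78·109+3)/297⌋ − ⌊(77·109+3)/297⌋ = ⌊8505/297⌋ − ⌊8396/297⌋ = 28 − 28 = 0
n=78: ⌊(79·109+3)/297⌋ − ⌊(78·109+3)/297⌋ = ⌊8614/297⌋ − ⌊8505/297⌋ = 29 − 28 = 1
n=79: ⌊(80·109+3)/297⌋ − ⌊(79·109+3)/297⌋ = ⌊8723/297⌋ − ⌊8614/297⌋ = 29 − 29 = 0
n=80: ⌊(81·109+3)/297⌋ − ⌊(80·109+3)/297⌋ = ⌊8832/297⌋ − ⌊8723/297⌋ = 29 − 29 = 0
n=81: ⌊(82·109+3)/297⌋ − ⌊(81·109+3)/297⌋ = ⌊8941/297⌋ − ⌊8832/297⌋ = 30 − 29 = 1
n=82: ⌊(83·109+3)/297⌋ − ⌊(82·109+3)/297⌋ = ⌊9050/297⌋ − ⌊8941/297⌋ = 30 − 30 = 0
n=83: ⌊(84·109+3)/297⌋ − ⌊(83·109+3)/297⌋ = ⌊9159/297⌋ − ⌊9050/297⌋ = 30 − 30 = 0
n=84: ⌊(85·109+3)/297⌋ − ⌊(84·109+3)/297⌋ = ⌊9268/297⌋ − ⌊9159/297⌋ = 31 − 30 = 1
n=85: ⌊(86·109+3)/297⌋ − ⌊(85·109+3)/297⌋ = ⌊9377/297⌋ − ⌊9268/297⌋ = 31 − 31 = 0
n=86: ⌊(87·109+3)/297⌋ − ⌊(86·109+3)/297⌋ = ⌊9486/297⌋ − ⌊9377/297⌋ = 31 − 31 = 0
n=87: ⌊(88·109+3)/297⌋ − ⌊(87·109+3)/297⌋ = ⌊9595/297⌋ − ⌊9486/297⌋ = 32 − 31 = 1
n=88: ⌊(89·109+3)/297⌋ − ⌊(88·109+3)/297⌋ = ⌊9704/297⌋ − ⌊9595/297⌋ = 32 − 32 = 0
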